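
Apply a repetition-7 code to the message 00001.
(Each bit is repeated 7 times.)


Each bit -> 7 copies

00000000000000000000000000001111111


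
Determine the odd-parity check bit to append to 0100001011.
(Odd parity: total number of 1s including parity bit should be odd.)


Number of 1s in data: 4
Parity bit: 1

1


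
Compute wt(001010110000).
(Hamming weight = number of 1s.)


Counting 1s in 001010110000

4


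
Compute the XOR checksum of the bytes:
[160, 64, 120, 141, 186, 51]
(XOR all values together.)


XOR chain: 160 ^ 64 ^ 120 ^ 141 ^ 186 ^ 51 = 156

156


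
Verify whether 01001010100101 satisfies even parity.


Number of 1s: 6

Yes, parity is correct (6 ones)


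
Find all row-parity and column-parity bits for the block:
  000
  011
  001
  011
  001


Row parities: 00101
Column parities: 000

Row P: 00101, Col P: 000, Corner: 0


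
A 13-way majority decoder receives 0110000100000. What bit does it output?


Ones: 3 out of 13
Threshold: 7

0 (3/13 voted 1)


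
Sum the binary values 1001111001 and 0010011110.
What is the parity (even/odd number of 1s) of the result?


1001111001 = 633
0010011110 = 158
Sum = 791 = 1100010111
1s count = 6

even parity (6 ones in 1100010111)


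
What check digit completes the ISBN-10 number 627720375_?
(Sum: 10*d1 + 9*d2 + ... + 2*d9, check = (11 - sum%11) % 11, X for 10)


Weighted sum: 238
238 mod 11 = 7

Check digit: 4


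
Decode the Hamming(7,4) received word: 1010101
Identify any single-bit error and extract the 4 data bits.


Syndrome = 0: no error detected

Data: 1101 (no errors)


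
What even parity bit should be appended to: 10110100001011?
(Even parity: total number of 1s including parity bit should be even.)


Number of 1s in data: 7
Parity bit: 1

1


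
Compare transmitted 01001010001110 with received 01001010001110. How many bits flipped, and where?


XOR: 00000000000000

0 errors (received matches sent)


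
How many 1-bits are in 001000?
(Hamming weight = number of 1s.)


Counting 1s in 001000

1


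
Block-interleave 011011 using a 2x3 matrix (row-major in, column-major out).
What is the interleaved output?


Matrix:
  011
  011
Read columns: 001111

001111


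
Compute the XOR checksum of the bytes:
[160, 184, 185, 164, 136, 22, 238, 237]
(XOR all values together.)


XOR chain: 160 ^ 184 ^ 185 ^ 164 ^ 136 ^ 22 ^ 238 ^ 237 = 152

152


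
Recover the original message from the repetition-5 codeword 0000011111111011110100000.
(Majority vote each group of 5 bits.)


Groups: 00000, 11111, 11101, 11101, 00000
Majority votes: 01110

01110


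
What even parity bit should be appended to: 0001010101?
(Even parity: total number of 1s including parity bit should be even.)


Number of 1s in data: 4
Parity bit: 0

0


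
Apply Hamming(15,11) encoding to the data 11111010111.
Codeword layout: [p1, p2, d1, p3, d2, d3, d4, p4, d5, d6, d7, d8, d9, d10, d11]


Parity bits: p1=1, p2=0, p3=0, p4=1

101011111010111


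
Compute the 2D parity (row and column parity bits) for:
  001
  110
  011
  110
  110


Row parities: 10000
Column parities: 100

Row P: 10000, Col P: 100, Corner: 1


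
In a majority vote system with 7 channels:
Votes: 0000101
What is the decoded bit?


Ones: 2 out of 7
Threshold: 4

0 (2/7 voted 1)


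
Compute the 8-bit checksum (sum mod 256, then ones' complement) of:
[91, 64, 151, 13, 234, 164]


Sum = 717 mod 256 = 205
Complement = 50

50


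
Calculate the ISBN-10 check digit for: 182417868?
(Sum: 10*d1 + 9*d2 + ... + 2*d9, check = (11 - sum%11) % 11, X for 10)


Weighted sum: 233
233 mod 11 = 2

Check digit: 9


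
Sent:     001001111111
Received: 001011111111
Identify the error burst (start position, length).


XOR: 000010000000

Burst at position 4, length 1


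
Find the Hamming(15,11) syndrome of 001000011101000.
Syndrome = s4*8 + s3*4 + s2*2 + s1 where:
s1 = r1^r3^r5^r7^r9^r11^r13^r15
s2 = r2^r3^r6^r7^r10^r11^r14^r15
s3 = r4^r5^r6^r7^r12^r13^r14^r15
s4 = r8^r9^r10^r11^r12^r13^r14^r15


s1=0, s2=0, s3=1, s4=0

Syndrome = 4 (error at position 4)


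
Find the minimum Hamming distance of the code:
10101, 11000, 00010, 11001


Comparing all pairs, minimum distance: 1
Can detect 0 errors, correct 0 errors

1


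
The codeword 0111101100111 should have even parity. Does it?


Number of 1s: 9

No, parity error (9 ones)


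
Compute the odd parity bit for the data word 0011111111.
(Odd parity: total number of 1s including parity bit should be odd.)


Number of 1s in data: 8
Parity bit: 1

1


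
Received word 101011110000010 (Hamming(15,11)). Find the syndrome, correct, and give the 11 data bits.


Syndrome = 0: no error detected

Data: 11110000010 (no errors)


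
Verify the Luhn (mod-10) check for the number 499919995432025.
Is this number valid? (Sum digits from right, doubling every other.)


Luhn sum = 88
88 mod 10 = 8

Invalid (Luhn sum mod 10 = 8)


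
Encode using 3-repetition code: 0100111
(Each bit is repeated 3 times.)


Each bit -> 3 copies

000111000000111111111


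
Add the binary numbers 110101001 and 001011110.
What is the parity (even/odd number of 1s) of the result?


110101001 = 425
001011110 = 94
Sum = 519 = 1000000111
1s count = 4

even parity (4 ones in 1000000111)


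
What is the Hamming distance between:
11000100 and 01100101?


XOR: 10100001
Count of 1s: 3

3


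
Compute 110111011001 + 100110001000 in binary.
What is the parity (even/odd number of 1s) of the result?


110111011001 = 3545
100110001000 = 2440
Sum = 5985 = 1011101100001
1s count = 7

odd parity (7 ones in 1011101100001)


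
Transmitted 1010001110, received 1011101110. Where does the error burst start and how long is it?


XOR: 0001100000

Burst at position 3, length 2


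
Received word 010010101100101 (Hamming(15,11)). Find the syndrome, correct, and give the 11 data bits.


Syndrome = 1: error at position 1

Data: 01011100101 (corrected bit 1)


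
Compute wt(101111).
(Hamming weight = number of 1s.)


Counting 1s in 101111

5


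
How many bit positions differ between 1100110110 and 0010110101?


XOR: 1110000011
Count of 1s: 5

5


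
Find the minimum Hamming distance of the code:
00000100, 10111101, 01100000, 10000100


Comparing all pairs, minimum distance: 1
Can detect 0 errors, correct 0 errors

1


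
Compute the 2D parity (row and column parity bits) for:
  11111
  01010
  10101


Row parities: 101
Column parities: 00000

Row P: 101, Col P: 00000, Corner: 0


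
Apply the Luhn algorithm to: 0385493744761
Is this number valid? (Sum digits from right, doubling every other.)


Luhn sum = 59
59 mod 10 = 9

Invalid (Luhn sum mod 10 = 9)


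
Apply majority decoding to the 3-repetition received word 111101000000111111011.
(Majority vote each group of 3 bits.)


Groups: 111, 101, 000, 000, 111, 111, 011
Majority votes: 1100111

1100111


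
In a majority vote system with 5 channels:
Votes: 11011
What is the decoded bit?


Ones: 4 out of 5
Threshold: 3

1 (4/5 voted 1)


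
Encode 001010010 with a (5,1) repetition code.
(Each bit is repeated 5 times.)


Each bit -> 5 copies

000000000011111000001111100000000001111100000


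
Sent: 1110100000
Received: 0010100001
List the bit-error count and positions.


XOR: 1100000001

3 error(s) at position(s): 0, 1, 9


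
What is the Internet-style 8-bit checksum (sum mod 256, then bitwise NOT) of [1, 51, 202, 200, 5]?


Sum = 459 mod 256 = 203
Complement = 52

52


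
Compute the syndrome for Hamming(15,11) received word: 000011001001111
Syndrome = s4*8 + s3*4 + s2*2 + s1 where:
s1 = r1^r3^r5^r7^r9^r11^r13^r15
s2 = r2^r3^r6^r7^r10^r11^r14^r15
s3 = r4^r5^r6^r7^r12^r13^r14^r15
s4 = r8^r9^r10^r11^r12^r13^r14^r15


s1=0, s2=1, s3=0, s4=1

Syndrome = 10 (error at position 10)


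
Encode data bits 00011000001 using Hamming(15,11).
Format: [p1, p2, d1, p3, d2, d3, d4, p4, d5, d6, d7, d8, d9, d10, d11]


Parity bits: p1=1, p2=0, p3=0, p4=0

100000101000001


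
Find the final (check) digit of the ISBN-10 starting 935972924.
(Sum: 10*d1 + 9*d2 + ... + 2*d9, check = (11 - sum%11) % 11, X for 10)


Weighted sum: 322
322 mod 11 = 3

Check digit: 8


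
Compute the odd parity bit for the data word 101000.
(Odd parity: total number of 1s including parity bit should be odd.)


Number of 1s in data: 2
Parity bit: 1

1


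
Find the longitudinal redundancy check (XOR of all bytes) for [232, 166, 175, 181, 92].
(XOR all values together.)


XOR chain: 232 ^ 166 ^ 175 ^ 181 ^ 92 = 8

8


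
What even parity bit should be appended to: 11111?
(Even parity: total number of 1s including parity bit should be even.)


Number of 1s in data: 5
Parity bit: 1

1


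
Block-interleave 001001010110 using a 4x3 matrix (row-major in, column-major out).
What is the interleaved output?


Matrix:
  001
  001
  010
  110
Read columns: 000100111100

000100111100


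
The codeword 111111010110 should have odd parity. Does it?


Number of 1s: 9

Yes, parity is correct (9 ones)


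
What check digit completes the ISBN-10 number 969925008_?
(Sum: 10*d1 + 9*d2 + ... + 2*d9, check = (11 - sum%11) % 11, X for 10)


Weighted sum: 332
332 mod 11 = 2

Check digit: 9


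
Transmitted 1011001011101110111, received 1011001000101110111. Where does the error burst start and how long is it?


XOR: 0000000011000000000

Burst at position 8, length 2


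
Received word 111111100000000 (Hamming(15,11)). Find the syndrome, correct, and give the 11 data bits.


Syndrome = 0: no error detected

Data: 11110000000 (no errors)


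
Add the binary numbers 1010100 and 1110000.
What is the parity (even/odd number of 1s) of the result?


1010100 = 84
1110000 = 112
Sum = 196 = 11000100
1s count = 3

odd parity (3 ones in 11000100)


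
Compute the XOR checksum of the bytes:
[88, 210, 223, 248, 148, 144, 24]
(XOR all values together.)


XOR chain: 88 ^ 210 ^ 223 ^ 248 ^ 148 ^ 144 ^ 24 = 177

177


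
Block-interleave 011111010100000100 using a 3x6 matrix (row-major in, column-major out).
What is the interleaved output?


Matrix:
  011111
  010100
  000100
Read columns: 000110100111100100

000110100111100100


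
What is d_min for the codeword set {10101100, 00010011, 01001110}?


Comparing all pairs, minimum distance: 4
Can detect 3 errors, correct 1 errors

4


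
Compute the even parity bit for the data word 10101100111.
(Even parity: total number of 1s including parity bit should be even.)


Number of 1s in data: 7
Parity bit: 1

1


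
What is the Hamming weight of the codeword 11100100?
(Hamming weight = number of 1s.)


Counting 1s in 11100100

4


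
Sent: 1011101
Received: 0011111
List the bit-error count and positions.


XOR: 1000010

2 error(s) at position(s): 0, 5


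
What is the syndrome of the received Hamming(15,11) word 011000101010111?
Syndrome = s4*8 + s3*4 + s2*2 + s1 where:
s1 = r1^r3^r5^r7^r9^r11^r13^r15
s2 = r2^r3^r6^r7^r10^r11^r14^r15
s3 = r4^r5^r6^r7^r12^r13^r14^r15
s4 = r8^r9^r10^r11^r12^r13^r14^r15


s1=0, s2=0, s3=0, s4=1

Syndrome = 8 (error at position 8)


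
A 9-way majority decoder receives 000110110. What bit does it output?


Ones: 4 out of 9
Threshold: 5

0 (4/9 voted 1)


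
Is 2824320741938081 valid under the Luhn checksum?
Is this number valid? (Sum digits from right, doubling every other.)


Luhn sum = 71
71 mod 10 = 1

Invalid (Luhn sum mod 10 = 1)


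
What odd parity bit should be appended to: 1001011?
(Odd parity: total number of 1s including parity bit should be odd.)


Number of 1s in data: 4
Parity bit: 1

1


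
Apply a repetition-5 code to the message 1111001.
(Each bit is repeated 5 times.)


Each bit -> 5 copies

11111111111111111111000000000011111


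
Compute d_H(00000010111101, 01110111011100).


XOR: 01110101100001
Count of 1s: 7

7


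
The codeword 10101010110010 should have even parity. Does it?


Number of 1s: 7

No, parity error (7 ones)


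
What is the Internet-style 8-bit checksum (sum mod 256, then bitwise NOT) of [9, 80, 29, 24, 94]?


Sum = 236 mod 256 = 236
Complement = 19

19


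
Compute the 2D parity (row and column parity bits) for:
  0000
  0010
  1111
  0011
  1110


Row parities: 01001
Column parities: 0000

Row P: 01001, Col P: 0000, Corner: 0


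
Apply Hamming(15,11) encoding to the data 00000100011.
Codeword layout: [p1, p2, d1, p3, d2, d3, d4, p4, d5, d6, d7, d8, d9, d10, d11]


Parity bits: p1=1, p2=1, p3=0, p4=1

110000010100011


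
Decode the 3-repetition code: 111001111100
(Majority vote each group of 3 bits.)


Groups: 111, 001, 111, 100
Majority votes: 1010

1010


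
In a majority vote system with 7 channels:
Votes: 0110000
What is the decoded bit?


Ones: 2 out of 7
Threshold: 4

0 (2/7 voted 1)


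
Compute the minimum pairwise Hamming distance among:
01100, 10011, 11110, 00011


Comparing all pairs, minimum distance: 1
Can detect 0 errors, correct 0 errors

1


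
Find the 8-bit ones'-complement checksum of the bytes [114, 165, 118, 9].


Sum = 406 mod 256 = 150
Complement = 105

105


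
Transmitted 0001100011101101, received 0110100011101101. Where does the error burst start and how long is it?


XOR: 0111000000000000

Burst at position 1, length 3


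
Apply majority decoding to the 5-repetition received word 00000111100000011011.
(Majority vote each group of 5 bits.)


Groups: 00000, 11110, 00000, 11011
Majority votes: 0101

0101


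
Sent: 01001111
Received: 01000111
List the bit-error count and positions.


XOR: 00001000

1 error(s) at position(s): 4


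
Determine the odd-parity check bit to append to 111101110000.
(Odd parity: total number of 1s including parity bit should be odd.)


Number of 1s in data: 7
Parity bit: 0

0


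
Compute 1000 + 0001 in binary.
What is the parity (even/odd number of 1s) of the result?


1000 = 8
0001 = 1
Sum = 9 = 1001
1s count = 2

even parity (2 ones in 1001)


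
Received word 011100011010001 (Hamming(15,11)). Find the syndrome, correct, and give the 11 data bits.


Syndrome = 0: no error detected

Data: 10001010001 (no errors)


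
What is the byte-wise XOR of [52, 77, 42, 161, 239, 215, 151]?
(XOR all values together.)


XOR chain: 52 ^ 77 ^ 42 ^ 161 ^ 239 ^ 215 ^ 151 = 93

93


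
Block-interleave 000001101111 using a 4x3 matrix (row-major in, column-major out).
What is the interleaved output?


Matrix:
  000
  001
  101
  111
Read columns: 001100010111

001100010111


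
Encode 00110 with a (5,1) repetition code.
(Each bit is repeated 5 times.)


Each bit -> 5 copies

0000000000111111111100000


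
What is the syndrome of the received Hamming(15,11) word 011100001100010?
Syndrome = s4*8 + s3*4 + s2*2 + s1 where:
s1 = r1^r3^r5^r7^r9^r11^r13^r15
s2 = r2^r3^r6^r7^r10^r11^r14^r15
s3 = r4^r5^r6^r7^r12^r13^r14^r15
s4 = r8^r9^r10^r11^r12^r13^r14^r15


s1=0, s2=0, s3=0, s4=1

Syndrome = 8 (error at position 8)


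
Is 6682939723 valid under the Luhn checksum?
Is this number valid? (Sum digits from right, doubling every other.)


Luhn sum = 53
53 mod 10 = 3

Invalid (Luhn sum mod 10 = 3)


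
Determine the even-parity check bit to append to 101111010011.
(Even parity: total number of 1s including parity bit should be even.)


Number of 1s in data: 8
Parity bit: 0

0


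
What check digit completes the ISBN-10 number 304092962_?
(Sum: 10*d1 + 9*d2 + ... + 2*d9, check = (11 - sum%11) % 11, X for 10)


Weighted sum: 184
184 mod 11 = 8

Check digit: 3


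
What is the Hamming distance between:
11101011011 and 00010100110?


XOR: 11111111101
Count of 1s: 10

10


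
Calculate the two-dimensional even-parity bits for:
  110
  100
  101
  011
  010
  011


Row parities: 010010
Column parities: 101

Row P: 010010, Col P: 101, Corner: 0


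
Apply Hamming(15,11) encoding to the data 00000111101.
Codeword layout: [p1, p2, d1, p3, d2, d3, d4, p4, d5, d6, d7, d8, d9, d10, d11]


Parity bits: p1=1, p2=1, p3=1, p4=1

110100010111101


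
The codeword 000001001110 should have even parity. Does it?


Number of 1s: 4

Yes, parity is correct (4 ones)


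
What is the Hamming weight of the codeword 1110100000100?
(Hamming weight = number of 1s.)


Counting 1s in 1110100000100

5


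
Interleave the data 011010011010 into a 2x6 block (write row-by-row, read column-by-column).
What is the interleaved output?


Matrix:
  011010
  011010
Read columns: 001111001100

001111001100


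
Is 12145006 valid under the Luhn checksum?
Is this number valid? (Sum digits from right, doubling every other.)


Luhn sum = 17
17 mod 10 = 7

Invalid (Luhn sum mod 10 = 7)


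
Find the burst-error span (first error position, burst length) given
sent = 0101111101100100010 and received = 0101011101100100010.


XOR: 0000100000000000000

Burst at position 4, length 1


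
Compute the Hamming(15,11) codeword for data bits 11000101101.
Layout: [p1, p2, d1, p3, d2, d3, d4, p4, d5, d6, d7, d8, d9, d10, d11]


Parity bits: p1=0, p2=1, p3=0, p4=0

011010000101101


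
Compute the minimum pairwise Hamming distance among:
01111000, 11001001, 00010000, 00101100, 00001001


Comparing all pairs, minimum distance: 2
Can detect 1 errors, correct 0 errors

2


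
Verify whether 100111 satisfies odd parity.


Number of 1s: 4

No, parity error (4 ones)


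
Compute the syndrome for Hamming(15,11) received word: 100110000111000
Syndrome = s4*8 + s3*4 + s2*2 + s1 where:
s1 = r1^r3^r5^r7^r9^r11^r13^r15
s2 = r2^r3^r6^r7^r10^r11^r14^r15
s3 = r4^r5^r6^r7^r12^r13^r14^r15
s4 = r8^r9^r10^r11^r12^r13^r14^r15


s1=1, s2=0, s3=1, s4=1

Syndrome = 13 (error at position 13)


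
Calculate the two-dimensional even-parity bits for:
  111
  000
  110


Row parities: 100
Column parities: 001

Row P: 100, Col P: 001, Corner: 1


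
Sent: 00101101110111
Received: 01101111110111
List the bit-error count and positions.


XOR: 01000010000000

2 error(s) at position(s): 1, 6


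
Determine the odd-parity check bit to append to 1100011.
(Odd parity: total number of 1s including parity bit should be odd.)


Number of 1s in data: 4
Parity bit: 1

1


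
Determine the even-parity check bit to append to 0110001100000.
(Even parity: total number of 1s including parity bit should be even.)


Number of 1s in data: 4
Parity bit: 0

0


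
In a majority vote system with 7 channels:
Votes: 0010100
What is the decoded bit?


Ones: 2 out of 7
Threshold: 4

0 (2/7 voted 1)


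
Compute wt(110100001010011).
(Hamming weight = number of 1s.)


Counting 1s in 110100001010011

7


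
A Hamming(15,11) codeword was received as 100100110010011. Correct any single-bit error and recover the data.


Syndrome = 0: no error detected

Data: 00010010011 (no errors)


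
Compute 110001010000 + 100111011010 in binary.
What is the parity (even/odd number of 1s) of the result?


110001010000 = 3152
100111011010 = 2522
Sum = 5674 = 1011000101010
1s count = 6

even parity (6 ones in 1011000101010)


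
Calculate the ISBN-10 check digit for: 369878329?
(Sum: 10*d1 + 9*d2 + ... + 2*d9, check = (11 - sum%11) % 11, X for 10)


Weighted sum: 330
330 mod 11 = 0

Check digit: 0


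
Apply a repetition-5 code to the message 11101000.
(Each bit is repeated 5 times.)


Each bit -> 5 copies

1111111111111110000011111000000000000000


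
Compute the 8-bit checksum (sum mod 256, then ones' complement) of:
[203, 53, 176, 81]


Sum = 513 mod 256 = 1
Complement = 254

254


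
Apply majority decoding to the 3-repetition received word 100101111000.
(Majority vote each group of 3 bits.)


Groups: 100, 101, 111, 000
Majority votes: 0110

0110


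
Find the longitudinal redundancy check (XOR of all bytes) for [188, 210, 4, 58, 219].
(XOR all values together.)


XOR chain: 188 ^ 210 ^ 4 ^ 58 ^ 219 = 139

139


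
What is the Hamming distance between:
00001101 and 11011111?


XOR: 11010010
Count of 1s: 4

4


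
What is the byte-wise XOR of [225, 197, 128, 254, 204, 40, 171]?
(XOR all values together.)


XOR chain: 225 ^ 197 ^ 128 ^ 254 ^ 204 ^ 40 ^ 171 = 21

21


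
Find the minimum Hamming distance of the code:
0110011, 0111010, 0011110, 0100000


Comparing all pairs, minimum distance: 2
Can detect 1 errors, correct 0 errors

2


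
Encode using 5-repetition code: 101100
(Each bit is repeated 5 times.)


Each bit -> 5 copies

111110000011111111110000000000


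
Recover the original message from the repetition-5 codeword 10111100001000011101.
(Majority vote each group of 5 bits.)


Groups: 10111, 10000, 10000, 11101
Majority votes: 1001

1001


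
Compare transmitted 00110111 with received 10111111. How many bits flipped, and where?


XOR: 10001000

2 error(s) at position(s): 0, 4


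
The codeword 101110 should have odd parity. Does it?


Number of 1s: 4

No, parity error (4 ones)


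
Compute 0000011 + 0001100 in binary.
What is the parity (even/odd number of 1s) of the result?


0000011 = 3
0001100 = 12
Sum = 15 = 1111
1s count = 4

even parity (4 ones in 1111)


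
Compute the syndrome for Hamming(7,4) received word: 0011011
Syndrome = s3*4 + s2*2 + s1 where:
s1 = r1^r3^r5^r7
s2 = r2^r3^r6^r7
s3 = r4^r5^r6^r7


s1=0, s2=1, s3=1

Syndrome = 6 (error at position 6)


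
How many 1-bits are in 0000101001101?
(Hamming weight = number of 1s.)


Counting 1s in 0000101001101

5


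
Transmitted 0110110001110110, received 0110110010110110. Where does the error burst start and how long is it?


XOR: 0000000011000000

Burst at position 8, length 2


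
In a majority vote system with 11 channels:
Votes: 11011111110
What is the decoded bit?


Ones: 9 out of 11
Threshold: 6

1 (9/11 voted 1)


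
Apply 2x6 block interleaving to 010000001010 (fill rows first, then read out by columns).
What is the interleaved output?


Matrix:
  010000
  001010
Read columns: 001001000100

001001000100


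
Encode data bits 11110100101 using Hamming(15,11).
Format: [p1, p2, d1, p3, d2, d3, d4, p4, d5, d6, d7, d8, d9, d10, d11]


Parity bits: p1=1, p2=1, p3=1, p4=1

111111110100101


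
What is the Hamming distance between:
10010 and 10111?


XOR: 00101
Count of 1s: 2

2


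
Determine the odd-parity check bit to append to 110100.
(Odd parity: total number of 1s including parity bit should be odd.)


Number of 1s in data: 3
Parity bit: 0

0


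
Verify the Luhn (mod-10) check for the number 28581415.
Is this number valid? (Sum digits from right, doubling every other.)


Luhn sum = 34
34 mod 10 = 4

Invalid (Luhn sum mod 10 = 4)


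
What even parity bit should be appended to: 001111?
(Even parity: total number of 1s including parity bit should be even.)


Number of 1s in data: 4
Parity bit: 0

0


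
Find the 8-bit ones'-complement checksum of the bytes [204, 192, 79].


Sum = 475 mod 256 = 219
Complement = 36

36


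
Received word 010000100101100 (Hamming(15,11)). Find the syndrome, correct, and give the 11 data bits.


Syndrome = 14: error at position 14

Data: 00010101110 (corrected bit 14)


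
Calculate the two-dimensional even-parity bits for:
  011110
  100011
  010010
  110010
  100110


Row parities: 01011
Column parities: 111011

Row P: 01011, Col P: 111011, Corner: 1


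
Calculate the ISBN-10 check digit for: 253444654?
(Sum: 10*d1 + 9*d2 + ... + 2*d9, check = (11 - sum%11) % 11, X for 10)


Weighted sum: 208
208 mod 11 = 10

Check digit: 1


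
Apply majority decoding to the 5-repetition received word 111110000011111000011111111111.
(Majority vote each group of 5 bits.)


Groups: 11111, 00000, 11111, 00001, 11111, 11111
Majority votes: 101011

101011


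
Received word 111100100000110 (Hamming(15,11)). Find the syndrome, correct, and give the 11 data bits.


Syndrome = 0: no error detected

Data: 10010000110 (no errors)


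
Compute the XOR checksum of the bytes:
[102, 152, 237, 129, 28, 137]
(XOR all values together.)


XOR chain: 102 ^ 152 ^ 237 ^ 129 ^ 28 ^ 137 = 7

7


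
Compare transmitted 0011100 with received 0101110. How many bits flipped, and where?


XOR: 0110010

3 error(s) at position(s): 1, 2, 5


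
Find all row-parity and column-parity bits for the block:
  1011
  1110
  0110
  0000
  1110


Row parities: 11001
Column parities: 1101

Row P: 11001, Col P: 1101, Corner: 1


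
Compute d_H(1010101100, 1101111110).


XOR: 0111010010
Count of 1s: 5

5


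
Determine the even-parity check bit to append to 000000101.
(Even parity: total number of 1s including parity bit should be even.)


Number of 1s in data: 2
Parity bit: 0

0


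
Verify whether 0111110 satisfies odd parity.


Number of 1s: 5

Yes, parity is correct (5 ones)


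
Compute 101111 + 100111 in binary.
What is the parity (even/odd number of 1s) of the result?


101111 = 47
100111 = 39
Sum = 86 = 1010110
1s count = 4

even parity (4 ones in 1010110)


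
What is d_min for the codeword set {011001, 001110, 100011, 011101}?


Comparing all pairs, minimum distance: 1
Can detect 0 errors, correct 0 errors

1


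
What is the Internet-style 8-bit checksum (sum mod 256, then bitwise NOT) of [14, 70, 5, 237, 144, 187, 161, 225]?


Sum = 1043 mod 256 = 19
Complement = 236

236


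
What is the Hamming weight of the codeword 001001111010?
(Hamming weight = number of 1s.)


Counting 1s in 001001111010

6


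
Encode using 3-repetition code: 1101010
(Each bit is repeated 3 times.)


Each bit -> 3 copies

111111000111000111000


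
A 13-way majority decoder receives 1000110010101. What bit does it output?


Ones: 6 out of 13
Threshold: 7

0 (6/13 voted 1)


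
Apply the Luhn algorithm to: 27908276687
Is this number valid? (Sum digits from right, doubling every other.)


Luhn sum = 58
58 mod 10 = 8

Invalid (Luhn sum mod 10 = 8)


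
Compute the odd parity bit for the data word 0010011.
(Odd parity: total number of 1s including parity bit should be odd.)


Number of 1s in data: 3
Parity bit: 0

0


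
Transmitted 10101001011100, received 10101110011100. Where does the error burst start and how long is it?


XOR: 00000111000000

Burst at position 5, length 3


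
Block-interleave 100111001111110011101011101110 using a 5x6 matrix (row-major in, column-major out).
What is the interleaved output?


Matrix:
  100111
  001111
  110011
  101011
  101110
Read columns: 101110010001011110011111111110

101110010001011110011111111110


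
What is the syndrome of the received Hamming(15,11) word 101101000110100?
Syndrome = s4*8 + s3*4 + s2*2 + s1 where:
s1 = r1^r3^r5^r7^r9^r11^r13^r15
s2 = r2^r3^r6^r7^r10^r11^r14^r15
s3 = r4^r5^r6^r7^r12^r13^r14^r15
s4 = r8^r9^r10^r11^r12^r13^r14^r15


s1=0, s2=0, s3=1, s4=1

Syndrome = 12 (error at position 12)


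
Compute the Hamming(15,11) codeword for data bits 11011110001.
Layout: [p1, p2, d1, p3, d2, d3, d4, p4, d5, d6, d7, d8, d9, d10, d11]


Parity bits: p1=0, p2=1, p3=1, p4=0

011110101110001


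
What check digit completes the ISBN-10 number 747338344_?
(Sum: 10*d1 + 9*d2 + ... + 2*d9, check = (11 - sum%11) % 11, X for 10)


Weighted sum: 273
273 mod 11 = 9

Check digit: 2


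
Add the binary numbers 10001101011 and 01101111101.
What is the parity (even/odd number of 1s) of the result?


10001101011 = 1131
01101111101 = 893
Sum = 2024 = 11111101000
1s count = 7

odd parity (7 ones in 11111101000)


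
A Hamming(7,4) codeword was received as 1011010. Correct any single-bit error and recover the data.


Syndrome = 0: no error detected

Data: 1010 (no errors)


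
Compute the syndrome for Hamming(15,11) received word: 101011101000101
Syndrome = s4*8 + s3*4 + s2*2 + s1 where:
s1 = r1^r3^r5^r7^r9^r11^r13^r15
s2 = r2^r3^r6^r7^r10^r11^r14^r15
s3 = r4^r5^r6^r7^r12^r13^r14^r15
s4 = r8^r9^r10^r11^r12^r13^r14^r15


s1=1, s2=0, s3=1, s4=1

Syndrome = 13 (error at position 13)


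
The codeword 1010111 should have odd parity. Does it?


Number of 1s: 5

Yes, parity is correct (5 ones)


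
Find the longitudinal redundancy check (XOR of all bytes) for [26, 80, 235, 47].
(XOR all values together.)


XOR chain: 26 ^ 80 ^ 235 ^ 47 = 142

142


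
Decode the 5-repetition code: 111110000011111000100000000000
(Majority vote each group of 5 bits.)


Groups: 11111, 00000, 11111, 00010, 00000, 00000
Majority votes: 101000

101000


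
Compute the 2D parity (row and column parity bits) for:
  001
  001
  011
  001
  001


Row parities: 11011
Column parities: 011

Row P: 11011, Col P: 011, Corner: 0


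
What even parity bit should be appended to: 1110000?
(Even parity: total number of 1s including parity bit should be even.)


Number of 1s in data: 3
Parity bit: 1

1


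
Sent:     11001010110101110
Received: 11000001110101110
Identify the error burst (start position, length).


XOR: 00001011000000000

Burst at position 4, length 4


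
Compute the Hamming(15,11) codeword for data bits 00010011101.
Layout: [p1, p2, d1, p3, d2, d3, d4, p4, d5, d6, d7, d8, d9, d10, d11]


Parity bits: p1=0, p2=1, p3=0, p4=0

010000100011101


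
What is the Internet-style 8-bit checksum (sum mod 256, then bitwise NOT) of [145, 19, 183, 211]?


Sum = 558 mod 256 = 46
Complement = 209

209


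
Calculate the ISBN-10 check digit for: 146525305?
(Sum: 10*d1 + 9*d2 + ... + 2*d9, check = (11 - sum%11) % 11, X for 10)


Weighted sum: 188
188 mod 11 = 1

Check digit: X


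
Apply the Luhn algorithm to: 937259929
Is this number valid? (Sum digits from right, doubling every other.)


Luhn sum = 62
62 mod 10 = 2

Invalid (Luhn sum mod 10 = 2)


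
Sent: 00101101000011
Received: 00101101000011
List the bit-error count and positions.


XOR: 00000000000000

0 errors (received matches sent)


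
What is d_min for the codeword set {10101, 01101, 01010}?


Comparing all pairs, minimum distance: 2
Can detect 1 errors, correct 0 errors

2


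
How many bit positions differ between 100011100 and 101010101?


XOR: 001001001
Count of 1s: 3

3


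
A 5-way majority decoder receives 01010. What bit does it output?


Ones: 2 out of 5
Threshold: 3

0 (2/5 voted 1)


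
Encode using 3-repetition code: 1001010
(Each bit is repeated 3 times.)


Each bit -> 3 copies

111000000111000111000


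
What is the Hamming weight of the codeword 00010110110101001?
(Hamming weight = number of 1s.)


Counting 1s in 00010110110101001

8


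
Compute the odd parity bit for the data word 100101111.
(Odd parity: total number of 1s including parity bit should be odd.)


Number of 1s in data: 6
Parity bit: 1

1


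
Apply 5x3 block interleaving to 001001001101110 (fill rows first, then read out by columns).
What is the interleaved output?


Matrix:
  001
  001
  001
  101
  110
Read columns: 000110000111110

000110000111110


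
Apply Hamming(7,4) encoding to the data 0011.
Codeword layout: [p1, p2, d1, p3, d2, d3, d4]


Parity bits: p1=1, p2=0, p3=0

1000011


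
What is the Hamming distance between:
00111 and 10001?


XOR: 10110
Count of 1s: 3

3


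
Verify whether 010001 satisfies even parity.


Number of 1s: 2

Yes, parity is correct (2 ones)


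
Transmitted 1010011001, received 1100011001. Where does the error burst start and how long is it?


XOR: 0110000000

Burst at position 1, length 2


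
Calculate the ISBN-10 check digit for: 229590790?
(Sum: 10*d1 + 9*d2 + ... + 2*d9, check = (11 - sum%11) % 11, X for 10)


Weighted sum: 254
254 mod 11 = 1

Check digit: X


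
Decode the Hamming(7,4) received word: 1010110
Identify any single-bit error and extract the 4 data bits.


Syndrome = 1: error at position 1

Data: 1110 (corrected bit 1)


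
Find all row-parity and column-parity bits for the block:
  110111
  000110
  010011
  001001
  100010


Row parities: 10100
Column parities: 001001

Row P: 10100, Col P: 001001, Corner: 0


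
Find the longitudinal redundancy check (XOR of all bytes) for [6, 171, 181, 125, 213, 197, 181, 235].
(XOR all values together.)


XOR chain: 6 ^ 171 ^ 181 ^ 125 ^ 213 ^ 197 ^ 181 ^ 235 = 43

43


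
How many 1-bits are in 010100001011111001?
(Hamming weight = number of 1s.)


Counting 1s in 010100001011111001

9


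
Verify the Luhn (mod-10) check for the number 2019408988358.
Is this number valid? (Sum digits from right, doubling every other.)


Luhn sum = 60
60 mod 10 = 0

Valid (Luhn sum mod 10 = 0)


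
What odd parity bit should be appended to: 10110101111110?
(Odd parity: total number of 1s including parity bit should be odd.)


Number of 1s in data: 10
Parity bit: 1

1


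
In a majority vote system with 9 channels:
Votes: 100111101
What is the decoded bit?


Ones: 6 out of 9
Threshold: 5

1 (6/9 voted 1)


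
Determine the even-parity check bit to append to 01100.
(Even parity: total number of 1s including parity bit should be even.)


Number of 1s in data: 2
Parity bit: 0

0


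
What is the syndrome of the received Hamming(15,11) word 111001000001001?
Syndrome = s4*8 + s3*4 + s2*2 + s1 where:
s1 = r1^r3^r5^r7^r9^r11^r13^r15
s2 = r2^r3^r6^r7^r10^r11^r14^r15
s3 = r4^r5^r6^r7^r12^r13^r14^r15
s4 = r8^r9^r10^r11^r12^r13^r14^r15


s1=1, s2=0, s3=1, s4=0

Syndrome = 5 (error at position 5)


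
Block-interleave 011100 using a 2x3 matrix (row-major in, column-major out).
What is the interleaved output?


Matrix:
  011
  100
Read columns: 011010

011010


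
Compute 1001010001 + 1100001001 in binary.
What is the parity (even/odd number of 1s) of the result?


1001010001 = 593
1100001001 = 777
Sum = 1370 = 10101011010
1s count = 6

even parity (6 ones in 10101011010)


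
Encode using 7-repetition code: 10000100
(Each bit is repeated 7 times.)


Each bit -> 7 copies

11111110000000000000000000000000000111111100000000000000


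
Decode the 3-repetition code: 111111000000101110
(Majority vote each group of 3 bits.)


Groups: 111, 111, 000, 000, 101, 110
Majority votes: 110011

110011


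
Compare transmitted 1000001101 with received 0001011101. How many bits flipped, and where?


XOR: 1001010000

3 error(s) at position(s): 0, 3, 5


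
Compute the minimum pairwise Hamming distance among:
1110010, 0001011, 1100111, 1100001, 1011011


Comparing all pairs, minimum distance: 2
Can detect 1 errors, correct 0 errors

2


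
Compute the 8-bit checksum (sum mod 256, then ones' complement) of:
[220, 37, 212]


Sum = 469 mod 256 = 213
Complement = 42

42


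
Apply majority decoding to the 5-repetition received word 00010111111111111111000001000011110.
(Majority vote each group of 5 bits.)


Groups: 00010, 11111, 11111, 11111, 00000, 10000, 11110
Majority votes: 0111001

0111001


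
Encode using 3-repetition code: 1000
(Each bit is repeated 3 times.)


Each bit -> 3 copies

111000000000


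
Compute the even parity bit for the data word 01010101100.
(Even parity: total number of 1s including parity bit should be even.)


Number of 1s in data: 5
Parity bit: 1

1


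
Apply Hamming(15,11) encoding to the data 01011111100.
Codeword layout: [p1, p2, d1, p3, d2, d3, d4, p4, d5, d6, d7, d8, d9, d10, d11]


Parity bits: p1=1, p2=1, p3=0, p4=1

110010111111100


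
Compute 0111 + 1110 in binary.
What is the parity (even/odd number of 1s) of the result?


0111 = 7
1110 = 14
Sum = 21 = 10101
1s count = 3

odd parity (3 ones in 10101)


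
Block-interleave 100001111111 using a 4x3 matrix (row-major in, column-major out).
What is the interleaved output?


Matrix:
  100
  001
  111
  111
Read columns: 101100110111

101100110111


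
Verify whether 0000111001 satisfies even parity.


Number of 1s: 4

Yes, parity is correct (4 ones)


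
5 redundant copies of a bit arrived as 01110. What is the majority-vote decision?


Ones: 3 out of 5
Threshold: 3

1 (3/5 voted 1)


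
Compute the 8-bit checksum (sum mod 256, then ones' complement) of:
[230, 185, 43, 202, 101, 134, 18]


Sum = 913 mod 256 = 145
Complement = 110

110


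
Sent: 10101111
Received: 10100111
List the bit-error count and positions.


XOR: 00001000

1 error(s) at position(s): 4


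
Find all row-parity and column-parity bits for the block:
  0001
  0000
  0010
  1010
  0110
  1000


Row parities: 101001
Column parities: 0111

Row P: 101001, Col P: 0111, Corner: 1


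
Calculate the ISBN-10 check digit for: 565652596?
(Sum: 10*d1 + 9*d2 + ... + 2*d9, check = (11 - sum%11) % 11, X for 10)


Weighted sum: 285
285 mod 11 = 10

Check digit: 1


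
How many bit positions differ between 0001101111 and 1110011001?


XOR: 1111110110
Count of 1s: 8

8


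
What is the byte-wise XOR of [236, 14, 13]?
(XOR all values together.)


XOR chain: 236 ^ 14 ^ 13 = 239

239


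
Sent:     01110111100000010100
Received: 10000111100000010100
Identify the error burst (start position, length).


XOR: 11110000000000000000

Burst at position 0, length 4


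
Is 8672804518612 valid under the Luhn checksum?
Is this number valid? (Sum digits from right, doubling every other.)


Luhn sum = 53
53 mod 10 = 3

Invalid (Luhn sum mod 10 = 3)


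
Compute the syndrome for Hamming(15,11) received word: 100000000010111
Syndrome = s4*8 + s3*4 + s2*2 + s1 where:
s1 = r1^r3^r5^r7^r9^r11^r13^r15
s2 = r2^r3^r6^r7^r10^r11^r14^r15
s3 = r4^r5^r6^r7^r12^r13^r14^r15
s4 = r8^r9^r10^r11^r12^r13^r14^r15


s1=0, s2=1, s3=1, s4=0

Syndrome = 6 (error at position 6)


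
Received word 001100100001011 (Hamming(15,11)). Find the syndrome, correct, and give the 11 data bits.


Syndrome = 13: error at position 13

Data: 10010001111 (corrected bit 13)


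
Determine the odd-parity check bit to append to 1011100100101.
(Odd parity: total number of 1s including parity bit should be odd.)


Number of 1s in data: 7
Parity bit: 0

0


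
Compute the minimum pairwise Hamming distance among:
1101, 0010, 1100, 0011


Comparing all pairs, minimum distance: 1
Can detect 0 errors, correct 0 errors

1


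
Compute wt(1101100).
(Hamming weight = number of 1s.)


Counting 1s in 1101100

4


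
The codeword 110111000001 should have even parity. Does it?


Number of 1s: 6

Yes, parity is correct (6 ones)


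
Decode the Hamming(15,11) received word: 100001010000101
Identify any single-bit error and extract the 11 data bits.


Syndrome = 13: error at position 13

Data: 00100000001 (corrected bit 13)


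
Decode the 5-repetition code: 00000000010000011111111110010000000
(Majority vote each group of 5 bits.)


Groups: 00000, 00001, 00000, 11111, 11111, 00100, 00000
Majority votes: 0001100

0001100


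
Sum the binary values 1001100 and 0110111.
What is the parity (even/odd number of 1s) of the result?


1001100 = 76
0110111 = 55
Sum = 131 = 10000011
1s count = 3

odd parity (3 ones in 10000011)


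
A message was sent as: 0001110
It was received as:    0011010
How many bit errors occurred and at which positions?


XOR: 0010100

2 error(s) at position(s): 2, 4


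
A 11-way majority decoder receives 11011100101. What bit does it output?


Ones: 7 out of 11
Threshold: 6

1 (7/11 voted 1)


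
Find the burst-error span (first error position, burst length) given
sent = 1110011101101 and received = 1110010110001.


XOR: 0000001011100

Burst at position 6, length 5
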